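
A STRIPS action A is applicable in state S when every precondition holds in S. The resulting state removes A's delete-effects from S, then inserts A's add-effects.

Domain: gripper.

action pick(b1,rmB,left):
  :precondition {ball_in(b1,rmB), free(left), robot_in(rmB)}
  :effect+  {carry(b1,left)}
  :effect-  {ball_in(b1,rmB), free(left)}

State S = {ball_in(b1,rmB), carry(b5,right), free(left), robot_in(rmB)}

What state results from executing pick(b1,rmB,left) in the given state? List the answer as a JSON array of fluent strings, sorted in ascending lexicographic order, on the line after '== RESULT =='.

Progress:
  pre ⊆ S: {ball_in(b1,rmB), free(left), robot_in(rmB)} ⊆ S  — applicable
  S \ del = {carry(b5,right), robot_in(rmB)}
  ∪ add   = {carry(b1,left), carry(b5,right), robot_in(rmB)}

== RESULT ==
["carry(b1,left)", "carry(b5,right)", "robot_in(rmB)"]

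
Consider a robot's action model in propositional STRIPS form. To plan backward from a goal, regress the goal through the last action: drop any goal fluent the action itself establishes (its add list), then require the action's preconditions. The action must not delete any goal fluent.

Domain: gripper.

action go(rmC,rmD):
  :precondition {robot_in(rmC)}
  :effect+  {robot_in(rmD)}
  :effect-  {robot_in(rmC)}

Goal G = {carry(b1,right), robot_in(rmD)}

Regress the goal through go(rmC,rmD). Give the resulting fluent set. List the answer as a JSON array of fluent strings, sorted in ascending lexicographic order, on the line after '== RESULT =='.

Regress:
  G ∩ del = {}  (empty — regression defined)
  G \ add = {carry(b1,right), robot_in(rmD)} \ {robot_in(rmD)} = {carry(b1,right)}
  ∪ pre   = {carry(b1,right)} ∪ {robot_in(rmC)}
          = {carry(b1,right), robot_in(rmC)}

== RESULT ==
["carry(b1,right)", "robot_in(rmC)"]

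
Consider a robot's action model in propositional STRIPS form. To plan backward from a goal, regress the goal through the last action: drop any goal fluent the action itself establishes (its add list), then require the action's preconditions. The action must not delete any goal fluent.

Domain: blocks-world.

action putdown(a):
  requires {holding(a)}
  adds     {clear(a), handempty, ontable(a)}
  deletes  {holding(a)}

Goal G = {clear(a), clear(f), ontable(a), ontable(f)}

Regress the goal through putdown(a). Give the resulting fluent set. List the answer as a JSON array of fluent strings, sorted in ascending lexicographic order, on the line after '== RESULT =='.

Regress:
  G ∩ del = {}  (empty — regression defined)
  G \ add = {clear(a), clear(f), ontable(a), ontable(f)} \ {clear(a), handempty, ontable(a)} = {clear(f), ontable(f)}
  ∪ pre   = {clear(f), ontable(f)} ∪ {holding(a)}
          = {clear(f), holding(a), ontable(f)}

== RESULT ==
["clear(f)", "holding(a)", "ontable(f)"]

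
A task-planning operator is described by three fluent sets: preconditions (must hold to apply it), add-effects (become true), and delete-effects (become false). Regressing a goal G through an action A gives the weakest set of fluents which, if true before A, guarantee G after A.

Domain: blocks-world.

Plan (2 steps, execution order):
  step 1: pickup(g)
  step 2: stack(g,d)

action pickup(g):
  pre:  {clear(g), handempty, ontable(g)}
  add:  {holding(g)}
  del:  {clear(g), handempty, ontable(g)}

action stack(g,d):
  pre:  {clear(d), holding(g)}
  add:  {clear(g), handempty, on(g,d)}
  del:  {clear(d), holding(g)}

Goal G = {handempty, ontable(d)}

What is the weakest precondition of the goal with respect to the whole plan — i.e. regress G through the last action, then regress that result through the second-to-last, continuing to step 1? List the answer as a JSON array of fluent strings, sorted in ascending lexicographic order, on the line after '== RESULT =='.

Regress step by step:
  through step 2 (stack(g,d)): drop {handempty}, keep {ontable(d)}, require {clear(d), holding(g)}
    → {clear(d), holding(g), ontable(d)}
  through step 1 (pickup(g)): drop {holding(g)}, keep {clear(d), ontable(d)}, require {clear(g), handempty, ontable(g)}
    → {clear(d), clear(g), handempty, ontable(d), ontable(g)}

== RESULT ==
["clear(d)", "clear(g)", "handempty", "ontable(d)", "ontable(g)"]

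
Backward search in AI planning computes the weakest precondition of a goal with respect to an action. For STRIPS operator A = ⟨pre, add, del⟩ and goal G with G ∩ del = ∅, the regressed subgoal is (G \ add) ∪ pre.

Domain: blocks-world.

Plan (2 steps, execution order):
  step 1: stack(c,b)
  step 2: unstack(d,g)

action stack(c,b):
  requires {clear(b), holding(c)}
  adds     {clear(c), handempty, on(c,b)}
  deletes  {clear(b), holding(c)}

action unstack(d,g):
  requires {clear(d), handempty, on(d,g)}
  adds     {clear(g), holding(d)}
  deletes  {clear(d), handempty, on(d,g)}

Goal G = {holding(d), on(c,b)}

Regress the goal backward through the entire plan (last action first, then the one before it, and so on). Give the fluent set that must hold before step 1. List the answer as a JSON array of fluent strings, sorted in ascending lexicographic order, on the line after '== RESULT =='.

Regress step by step:
  through step 2 (unstack(d,g)): drop {holding(d)}, keep {on(c,b)}, require {clear(d), handempty, on(d,g)}
    → {clear(d), handempty, on(c,b), on(d,g)}
  through step 1 (stack(c,b)): drop {handempty, on(c,b)}, keep {clear(d), on(d,g)}, require {clear(b), holding(c)}
    → {clear(b), clear(d), holding(c), on(d,g)}

== RESULT ==
["clear(b)", "clear(d)", "holding(c)", "on(d,g)"]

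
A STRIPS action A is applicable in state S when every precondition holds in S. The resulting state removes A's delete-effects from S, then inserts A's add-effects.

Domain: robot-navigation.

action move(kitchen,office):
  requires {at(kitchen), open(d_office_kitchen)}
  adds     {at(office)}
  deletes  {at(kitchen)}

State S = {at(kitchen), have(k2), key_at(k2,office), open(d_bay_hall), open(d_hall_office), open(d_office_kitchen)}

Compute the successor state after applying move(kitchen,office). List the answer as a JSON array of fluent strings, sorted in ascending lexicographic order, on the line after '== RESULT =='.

Progress:
  pre ⊆ S: {at(kitchen), open(d_office_kitchen)} ⊆ S  — applicable
  S \ del = {have(k2), key_at(k2,office), open(d_bay_hall), open(d_hall_office), open(d_office_kitchen)}
  ∪ add   = {at(office), have(k2), key_at(k2,office), open(d_bay_hall), open(d_hall_office), open(d_office_kitchen)}

== RESULT ==
["at(office)", "have(k2)", "key_at(k2,office)", "open(d_bay_hall)", "open(d_hall_office)", "open(d_office_kitchen)"]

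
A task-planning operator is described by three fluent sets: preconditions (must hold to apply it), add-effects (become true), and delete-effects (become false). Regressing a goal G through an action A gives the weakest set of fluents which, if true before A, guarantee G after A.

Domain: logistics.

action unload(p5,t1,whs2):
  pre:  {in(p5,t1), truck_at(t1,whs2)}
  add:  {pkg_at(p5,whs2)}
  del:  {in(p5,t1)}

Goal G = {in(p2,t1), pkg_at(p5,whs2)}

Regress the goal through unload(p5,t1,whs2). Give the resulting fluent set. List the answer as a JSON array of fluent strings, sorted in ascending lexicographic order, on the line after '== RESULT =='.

Regress:
  G ∩ del = {}  (empty — regression defined)
  G \ add = {in(p2,t1), pkg_at(p5,whs2)} \ {pkg_at(p5,whs2)} = {in(p2,t1)}
  ∪ pre   = {in(p2,t1)} ∪ {in(p5,t1), truck_at(t1,whs2)}
          = {in(p2,t1), in(p5,t1), truck_at(t1,whs2)}

== RESULT ==
["in(p2,t1)", "in(p5,t1)", "truck_at(t1,whs2)"]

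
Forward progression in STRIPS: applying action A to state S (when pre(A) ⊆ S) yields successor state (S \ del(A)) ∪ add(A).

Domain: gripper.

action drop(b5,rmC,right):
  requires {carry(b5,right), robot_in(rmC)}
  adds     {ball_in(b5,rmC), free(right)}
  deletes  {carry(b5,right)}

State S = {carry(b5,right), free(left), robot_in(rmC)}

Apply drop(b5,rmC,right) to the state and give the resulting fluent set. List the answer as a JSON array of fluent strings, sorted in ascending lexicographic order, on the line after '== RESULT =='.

Compute (S \ del) ∪ add:
  pre ⊆ S: {carry(b5,right), robot_in(rmC)} ⊆ S  — applicable
  S \ del = {free(left), robot_in(rmC)}
  ∪ add   = {ball_in(b5,rmC), free(left), free(right), robot_in(rmC)}

== RESULT ==
["ball_in(b5,rmC)", "free(left)", "free(right)", "robot_in(rmC)"]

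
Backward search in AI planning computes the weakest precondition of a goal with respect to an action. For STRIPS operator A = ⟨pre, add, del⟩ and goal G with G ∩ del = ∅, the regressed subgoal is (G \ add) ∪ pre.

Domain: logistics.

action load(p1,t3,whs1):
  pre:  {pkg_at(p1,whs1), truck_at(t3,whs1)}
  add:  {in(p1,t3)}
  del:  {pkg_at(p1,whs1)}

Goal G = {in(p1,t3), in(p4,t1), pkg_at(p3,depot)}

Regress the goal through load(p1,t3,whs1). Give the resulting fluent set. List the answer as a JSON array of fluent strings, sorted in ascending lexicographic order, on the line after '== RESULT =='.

Regress:
  G ∩ del = {}  (empty — regression defined)
  G \ add = {in(p1,t3), in(p4,t1), pkg_at(p3,depot)} \ {in(p1,t3)} = {in(p4,t1), pkg_at(p3,depot)}
  ∪ pre   = {in(p4,t1), pkg_at(p3,depot)} ∪ {pkg_at(p1,whs1), truck_at(t3,whs1)}
          = {in(p4,t1), pkg_at(p1,whs1), pkg_at(p3,depot), truck_at(t3,whs1)}

== RESULT ==
["in(p4,t1)", "pkg_at(p1,whs1)", "pkg_at(p3,depot)", "truck_at(t3,whs1)"]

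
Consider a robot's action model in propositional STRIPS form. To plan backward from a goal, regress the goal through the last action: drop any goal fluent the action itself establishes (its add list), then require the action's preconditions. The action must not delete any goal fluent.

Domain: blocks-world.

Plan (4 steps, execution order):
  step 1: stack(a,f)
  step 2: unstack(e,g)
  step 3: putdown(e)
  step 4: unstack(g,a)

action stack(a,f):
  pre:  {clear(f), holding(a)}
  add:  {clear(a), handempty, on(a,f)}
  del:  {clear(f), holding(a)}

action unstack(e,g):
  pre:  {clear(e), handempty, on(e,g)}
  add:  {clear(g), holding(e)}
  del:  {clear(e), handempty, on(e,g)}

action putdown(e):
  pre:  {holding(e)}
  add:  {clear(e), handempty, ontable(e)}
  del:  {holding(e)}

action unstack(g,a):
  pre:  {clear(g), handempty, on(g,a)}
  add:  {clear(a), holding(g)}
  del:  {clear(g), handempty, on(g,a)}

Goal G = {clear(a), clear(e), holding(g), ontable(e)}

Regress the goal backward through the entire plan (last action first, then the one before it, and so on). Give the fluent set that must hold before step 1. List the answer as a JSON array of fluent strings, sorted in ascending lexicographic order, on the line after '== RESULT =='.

Work backward from the goal:
  through step 4 (unstack(g,a)): drop {clear(a), holding(g)}, keep {clear(e), ontable(e)}, require {clear(g), handempty, on(g,a)}
    → {clear(e), clear(g), handempty, on(g,a), ontable(e)}
  through step 3 (putdown(e)): drop {clear(e), handempty, ontable(e)}, keep {clear(g), on(g,a)}, require {holding(e)}
    → {clear(g), holding(e), on(g,a)}
  through step 2 (unstack(e,g)): drop {clear(g), holding(e)}, keep {on(g,a)}, require {clear(e), handempty, on(e,g)}
    → {clear(e), handempty, on(e,g), on(g,a)}
  through step 1 (stack(a,f)): drop {handempty}, keep {clear(e), on(e,g), on(g,a)}, require {clear(f), holding(a)}
    → {clear(e), clear(f), holding(a), on(e,g), on(g,a)}

== RESULT ==
["clear(e)", "clear(f)", "holding(a)", "on(e,g)", "on(g,a)"]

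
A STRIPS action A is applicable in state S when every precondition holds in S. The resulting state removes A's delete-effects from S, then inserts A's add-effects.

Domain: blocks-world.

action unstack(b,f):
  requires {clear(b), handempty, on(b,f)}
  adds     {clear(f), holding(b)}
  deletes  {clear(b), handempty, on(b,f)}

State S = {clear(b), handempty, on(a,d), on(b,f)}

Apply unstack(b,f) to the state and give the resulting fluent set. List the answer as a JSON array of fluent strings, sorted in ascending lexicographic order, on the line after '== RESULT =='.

Progress:
  pre ⊆ S: {clear(b), handempty, on(b,f)} ⊆ S  — applicable
  S \ del = {on(a,d)}
  ∪ add   = {clear(f), holding(b), on(a,d)}

== RESULT ==
["clear(f)", "holding(b)", "on(a,d)"]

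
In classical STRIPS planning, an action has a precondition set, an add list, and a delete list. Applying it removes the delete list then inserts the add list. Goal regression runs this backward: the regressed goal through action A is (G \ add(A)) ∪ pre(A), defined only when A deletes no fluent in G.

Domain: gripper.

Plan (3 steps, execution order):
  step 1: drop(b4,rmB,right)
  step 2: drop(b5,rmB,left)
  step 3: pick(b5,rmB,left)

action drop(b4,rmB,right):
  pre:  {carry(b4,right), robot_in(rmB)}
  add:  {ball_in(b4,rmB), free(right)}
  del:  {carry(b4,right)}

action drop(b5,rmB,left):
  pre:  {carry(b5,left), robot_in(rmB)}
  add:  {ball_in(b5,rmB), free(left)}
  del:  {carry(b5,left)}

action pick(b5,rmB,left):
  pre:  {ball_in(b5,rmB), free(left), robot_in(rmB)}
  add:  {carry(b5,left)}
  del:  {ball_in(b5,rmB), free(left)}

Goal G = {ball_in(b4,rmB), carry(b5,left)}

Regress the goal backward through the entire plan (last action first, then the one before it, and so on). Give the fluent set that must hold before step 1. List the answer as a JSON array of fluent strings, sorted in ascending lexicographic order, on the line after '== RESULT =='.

Work backward from the goal:
  through step 3 (pick(b5,rmB,left)): drop {carry(b5,left)}, keep {ball_in(b4,rmB)}, require {ball_in(b5,rmB), free(left), robot_in(rmB)}
    → {ball_in(b4,rmB), ball_in(b5,rmB), free(left), robot_in(rmB)}
  through step 2 (drop(b5,rmB,left)): drop {ball_in(b5,rmB), free(left)}, keep {ball_in(b4,rmB), robot_in(rmB)}, require {carry(b5,left), robot_in(rmB)}
    → {ball_in(b4,rmB), carry(b5,left), robot_in(rmB)}
  through step 1 (drop(b4,rmB,right)): drop {ball_in(b4,rmB)}, keep {carry(b5,left), robot_in(rmB)}, require {carry(b4,right), robot_in(rmB)}
    → {carry(b4,right), carry(b5,left), robot_in(rmB)}

== RESULT ==
["carry(b4,right)", "carry(b5,left)", "robot_in(rmB)"]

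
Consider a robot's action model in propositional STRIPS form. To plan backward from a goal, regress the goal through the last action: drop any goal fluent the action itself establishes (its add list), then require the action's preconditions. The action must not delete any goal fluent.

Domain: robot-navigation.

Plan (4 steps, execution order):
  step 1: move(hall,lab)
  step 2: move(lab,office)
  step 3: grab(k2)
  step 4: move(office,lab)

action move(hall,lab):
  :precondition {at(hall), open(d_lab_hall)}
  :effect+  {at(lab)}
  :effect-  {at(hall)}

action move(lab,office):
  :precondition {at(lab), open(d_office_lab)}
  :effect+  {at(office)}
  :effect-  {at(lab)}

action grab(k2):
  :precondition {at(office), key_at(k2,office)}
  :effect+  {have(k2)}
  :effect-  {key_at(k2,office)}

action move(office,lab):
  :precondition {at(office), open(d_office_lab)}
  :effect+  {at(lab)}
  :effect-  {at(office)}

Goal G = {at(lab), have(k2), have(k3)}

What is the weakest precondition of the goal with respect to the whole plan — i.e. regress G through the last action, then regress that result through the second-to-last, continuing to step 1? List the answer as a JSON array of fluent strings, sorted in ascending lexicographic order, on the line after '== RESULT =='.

Regress step by step:
  through step 4 (move(office,lab)): drop {at(lab)}, keep {have(k2), have(k3)}, require {at(office), open(d_office_lab)}
    → {at(office), have(k2), have(k3), open(d_office_lab)}
  through step 3 (grab(k2)): drop {have(k2)}, keep {at(office), have(k3), open(d_office_lab)}, require {at(office), key_at(k2,office)}
    → {at(office), have(k3), key_at(k2,office), open(d_office_lab)}
  through step 2 (move(lab,office)): drop {at(office)}, keep {have(k3), key_at(k2,office), open(d_office_lab)}, require {at(lab), open(d_office_lab)}
    → {at(lab), have(k3), key_at(k2,office), open(d_office_lab)}
  through step 1 (move(hall,lab)): drop {at(lab)}, keep {have(k3), key_at(k2,office), open(d_office_lab)}, require {at(hall), open(d_lab_hall)}
    → {at(hall), have(k3), key_at(k2,office), open(d_lab_hall), open(d_office_lab)}

== RESULT ==
["at(hall)", "have(k3)", "key_at(k2,office)", "open(d_lab_hall)", "open(d_office_lab)"]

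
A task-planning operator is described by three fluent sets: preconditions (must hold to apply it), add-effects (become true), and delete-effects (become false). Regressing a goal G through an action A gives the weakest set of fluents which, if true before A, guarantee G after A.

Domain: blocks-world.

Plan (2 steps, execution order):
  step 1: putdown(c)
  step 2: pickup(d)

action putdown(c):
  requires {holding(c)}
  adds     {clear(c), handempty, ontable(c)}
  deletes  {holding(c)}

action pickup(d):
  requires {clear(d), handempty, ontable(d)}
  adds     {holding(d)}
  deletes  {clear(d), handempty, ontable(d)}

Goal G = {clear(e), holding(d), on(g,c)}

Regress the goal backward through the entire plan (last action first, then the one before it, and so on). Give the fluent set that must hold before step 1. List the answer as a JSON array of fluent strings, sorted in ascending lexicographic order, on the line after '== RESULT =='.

Work backward from the goal:
  through step 2 (pickup(d)): drop {holding(d)}, keep {clear(e), on(g,c)}, require {clear(d), handempty, ontable(d)}
    → {clear(d), clear(e), handempty, on(g,c), ontable(d)}
  through step 1 (putdown(c)): drop {handempty}, keep {clear(d), clear(e), on(g,c), ontable(d)}, require {holding(c)}
    → {clear(d), clear(e), holding(c), on(g,c), ontable(d)}

== RESULT ==
["clear(d)", "clear(e)", "holding(c)", "on(g,c)", "ontable(d)"]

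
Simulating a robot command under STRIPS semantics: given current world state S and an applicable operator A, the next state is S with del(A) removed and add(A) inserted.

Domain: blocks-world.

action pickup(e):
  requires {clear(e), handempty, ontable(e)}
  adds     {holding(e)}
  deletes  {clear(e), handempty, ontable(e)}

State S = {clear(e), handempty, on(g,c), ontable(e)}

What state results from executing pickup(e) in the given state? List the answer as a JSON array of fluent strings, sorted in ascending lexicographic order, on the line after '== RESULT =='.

Progress:
  pre ⊆ S: {clear(e), handempty, ontable(e)} ⊆ S  — applicable
  S \ del = {on(g,c)}
  ∪ add   = {holding(e), on(g,c)}

== RESULT ==
["holding(e)", "on(g,c)"]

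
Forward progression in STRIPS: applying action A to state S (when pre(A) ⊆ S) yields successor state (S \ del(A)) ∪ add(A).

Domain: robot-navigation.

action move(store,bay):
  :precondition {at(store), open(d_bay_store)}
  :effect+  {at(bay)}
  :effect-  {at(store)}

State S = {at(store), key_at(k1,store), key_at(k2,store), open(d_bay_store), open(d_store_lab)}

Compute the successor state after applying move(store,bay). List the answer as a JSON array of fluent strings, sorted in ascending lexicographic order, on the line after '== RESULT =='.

Progress:
  pre ⊆ S: {at(store), open(d_bay_store)} ⊆ S  — applicable
  S \ del = {key_at(k1,store), key_at(k2,store), open(d_bay_store), open(d_store_lab)}
  ∪ add   = {at(bay), key_at(k1,store), key_at(k2,store), open(d_bay_store), open(d_store_lab)}

== RESULT ==
["at(bay)", "key_at(k1,store)", "key_at(k2,store)", "open(d_bay_store)", "open(d_store_lab)"]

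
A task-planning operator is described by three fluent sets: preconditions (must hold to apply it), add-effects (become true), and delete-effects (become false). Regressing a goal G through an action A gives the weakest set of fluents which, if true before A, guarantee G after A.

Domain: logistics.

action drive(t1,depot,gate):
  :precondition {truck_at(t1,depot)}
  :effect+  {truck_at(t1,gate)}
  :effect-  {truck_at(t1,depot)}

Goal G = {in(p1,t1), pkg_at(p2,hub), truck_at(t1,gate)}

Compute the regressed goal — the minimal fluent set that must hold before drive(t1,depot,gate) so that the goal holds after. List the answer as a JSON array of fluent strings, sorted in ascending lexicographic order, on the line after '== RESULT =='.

Compute (G \ add) ∪ pre:
  G ∩ del = {}  (empty — regression defined)
  G \ add = {in(p1,t1), pkg_at(p2,hub), truck_at(t1,gate)} \ {truck_at(t1,gate)} = {in(p1,t1), pkg_at(p2,hub)}
  ∪ pre   = {in(p1,t1), pkg_at(p2,hub)} ∪ {truck_at(t1,depot)}
          = {in(p1,t1), pkg_at(p2,hub), truck_at(t1,depot)}

== RESULT ==
["in(p1,t1)", "pkg_at(p2,hub)", "truck_at(t1,depot)"]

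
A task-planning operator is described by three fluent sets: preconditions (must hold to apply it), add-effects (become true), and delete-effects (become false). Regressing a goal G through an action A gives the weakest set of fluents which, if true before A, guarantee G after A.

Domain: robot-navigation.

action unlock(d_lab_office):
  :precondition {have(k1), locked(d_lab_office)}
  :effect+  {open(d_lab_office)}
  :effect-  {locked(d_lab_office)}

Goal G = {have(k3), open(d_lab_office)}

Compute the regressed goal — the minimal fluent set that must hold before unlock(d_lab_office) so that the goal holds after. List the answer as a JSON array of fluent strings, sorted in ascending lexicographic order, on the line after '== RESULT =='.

Compute (G \ add) ∪ pre:
  G ∩ del = {}  (empty — regression defined)
  G \ add = {have(k3), open(d_lab_office)} \ {open(d_lab_office)} = {have(k3)}
  ∪ pre   = {have(k3)} ∪ {have(k1), locked(d_lab_office)}
          = {have(k1), have(k3), locked(d_lab_office)}

== RESULT ==
["have(k1)", "have(k3)", "locked(d_lab_office)"]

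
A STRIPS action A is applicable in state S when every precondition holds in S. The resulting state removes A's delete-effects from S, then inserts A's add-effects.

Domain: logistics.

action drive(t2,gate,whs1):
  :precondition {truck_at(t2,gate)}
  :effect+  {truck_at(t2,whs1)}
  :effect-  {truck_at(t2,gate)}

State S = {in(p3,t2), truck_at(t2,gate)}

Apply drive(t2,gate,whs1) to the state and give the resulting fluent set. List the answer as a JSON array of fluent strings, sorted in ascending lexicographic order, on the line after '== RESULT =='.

Progress:
  pre ⊆ S: {truck_at(t2,gate)} ⊆ S  — applicable
  S \ del = {in(p3,t2)}
  ∪ add   = {in(p3,t2), truck_at(t2,whs1)}

== RESULT ==
["in(p3,t2)", "truck_at(t2,whs1)"]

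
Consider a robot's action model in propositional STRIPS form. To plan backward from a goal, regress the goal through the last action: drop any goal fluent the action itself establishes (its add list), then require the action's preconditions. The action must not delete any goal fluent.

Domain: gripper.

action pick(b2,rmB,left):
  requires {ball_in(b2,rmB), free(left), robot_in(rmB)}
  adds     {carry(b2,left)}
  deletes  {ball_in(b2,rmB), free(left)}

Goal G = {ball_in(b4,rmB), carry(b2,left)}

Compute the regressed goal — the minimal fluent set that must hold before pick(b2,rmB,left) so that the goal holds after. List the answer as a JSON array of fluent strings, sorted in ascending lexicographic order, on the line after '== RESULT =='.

Regress:
  G ∩ del = {}  (empty — regression defined)
  G \ add = {ball_in(b4,rmB), carry(b2,left)} \ {carry(b2,left)} = {ball_in(b4,rmB)}
  ∪ pre   = {ball_in(b4,rmB)} ∪ {ball_in(b2,rmB), free(left), robot_in(rmB)}
          = {ball_in(b2,rmB), ball_in(b4,rmB), free(left), robot_in(rmB)}

== RESULT ==
["ball_in(b2,rmB)", "ball_in(b4,rmB)", "free(left)", "robot_in(rmB)"]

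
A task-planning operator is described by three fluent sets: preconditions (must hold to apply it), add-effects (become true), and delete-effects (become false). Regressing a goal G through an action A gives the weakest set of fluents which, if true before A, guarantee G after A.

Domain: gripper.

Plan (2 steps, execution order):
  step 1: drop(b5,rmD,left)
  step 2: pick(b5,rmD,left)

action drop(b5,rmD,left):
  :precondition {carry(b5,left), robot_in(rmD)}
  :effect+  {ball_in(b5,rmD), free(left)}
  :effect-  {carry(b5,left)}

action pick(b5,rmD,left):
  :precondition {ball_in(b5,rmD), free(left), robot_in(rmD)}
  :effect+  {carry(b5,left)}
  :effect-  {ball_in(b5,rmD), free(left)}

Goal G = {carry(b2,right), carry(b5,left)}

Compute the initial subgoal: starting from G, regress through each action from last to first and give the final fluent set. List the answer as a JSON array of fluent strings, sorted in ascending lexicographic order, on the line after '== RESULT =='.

Work backward from the goal:
  through step 2 (pick(b5,rmD,left)): drop {carry(b5,left)}, keep {carry(b2,right)}, require {ball_in(b5,rmD), free(left), robot_in(rmD)}
    → {ball_in(b5,rmD), carry(b2,right), free(left), robot_in(rmD)}
  through step 1 (drop(b5,rmD,left)): drop {ball_in(b5,rmD), free(left)}, keep {carry(b2,right), robot_in(rmD)}, require {carry(b5,left), robot_in(rmD)}
    → {carry(b2,right), carry(b5,left), robot_in(rmD)}

== RESULT ==
["carry(b2,right)", "carry(b5,left)", "robot_in(rmD)"]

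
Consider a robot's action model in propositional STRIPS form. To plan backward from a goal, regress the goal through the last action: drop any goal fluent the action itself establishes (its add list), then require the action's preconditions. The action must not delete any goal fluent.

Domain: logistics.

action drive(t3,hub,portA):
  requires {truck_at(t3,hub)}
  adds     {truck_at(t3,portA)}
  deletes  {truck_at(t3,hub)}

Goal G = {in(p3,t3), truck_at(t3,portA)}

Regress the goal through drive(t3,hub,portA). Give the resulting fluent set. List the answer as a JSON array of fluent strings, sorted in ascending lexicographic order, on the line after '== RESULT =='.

Regress:
  G ∩ del = {}  (empty — regression defined)
  G \ add = {in(p3,t3), truck_at(t3,portA)} \ {truck_at(t3,portA)} = {in(p3,t3)}
  ∪ pre   = {in(p3,t3)} ∪ {truck_at(t3,hub)}
          = {in(p3,t3), truck_at(t3,hub)}

== RESULT ==
["in(p3,t3)", "truck_at(t3,hub)"]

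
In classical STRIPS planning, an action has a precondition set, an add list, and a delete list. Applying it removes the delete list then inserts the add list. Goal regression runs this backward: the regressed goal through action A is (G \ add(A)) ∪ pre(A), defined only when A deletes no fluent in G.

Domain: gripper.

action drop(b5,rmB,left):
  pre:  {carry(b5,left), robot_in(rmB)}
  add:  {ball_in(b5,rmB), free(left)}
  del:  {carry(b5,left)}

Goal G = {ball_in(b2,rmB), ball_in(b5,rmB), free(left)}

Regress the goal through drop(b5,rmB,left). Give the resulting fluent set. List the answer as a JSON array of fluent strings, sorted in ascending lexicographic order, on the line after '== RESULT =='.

Compute (G \ add) ∪ pre:
  G ∩ del = {}  (empty — regression defined)
  G \ add = {ball_in(b2,rmB), ball_in(b5,rmB), free(left)} \ {ball_in(b5,rmB), free(left)} = {ball_in(b2,rmB)}
  ∪ pre   = {ball_in(b2,rmB)} ∪ {carry(b5,left), robot_in(rmB)}
          = {ball_in(b2,rmB), carry(b5,left), robot_in(rmB)}

== RESULT ==
["ball_in(b2,rmB)", "carry(b5,left)", "robot_in(rmB)"]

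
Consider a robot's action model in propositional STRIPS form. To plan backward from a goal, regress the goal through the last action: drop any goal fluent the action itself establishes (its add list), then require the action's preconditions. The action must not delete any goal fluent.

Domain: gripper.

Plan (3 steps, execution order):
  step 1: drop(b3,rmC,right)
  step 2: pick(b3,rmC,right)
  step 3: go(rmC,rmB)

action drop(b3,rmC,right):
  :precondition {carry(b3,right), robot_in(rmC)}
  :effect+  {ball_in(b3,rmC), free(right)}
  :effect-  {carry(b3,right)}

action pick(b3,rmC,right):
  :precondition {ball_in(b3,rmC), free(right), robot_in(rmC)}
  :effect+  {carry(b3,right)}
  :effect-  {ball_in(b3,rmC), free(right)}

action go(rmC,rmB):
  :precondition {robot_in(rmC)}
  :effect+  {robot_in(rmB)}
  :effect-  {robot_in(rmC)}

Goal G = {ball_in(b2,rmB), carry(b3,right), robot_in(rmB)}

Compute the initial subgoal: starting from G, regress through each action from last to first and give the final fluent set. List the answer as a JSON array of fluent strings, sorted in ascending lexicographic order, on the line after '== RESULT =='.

Regress step by step:
  through step 3 (go(rmC,rmB)): drop {robot_in(rmB)}, keep {ball_in(b2,rmB), carry(b3,right)}, require {robot_in(rmC)}
    → {ball_in(b2,rmB), carry(b3,right), robot_in(rmC)}
  through step 2 (pick(b3,rmC,right)): drop {carry(b3,right)}, keep {ball_in(b2,rmB), robot_in(rmC)}, require {ball_in(b3,rmC), free(right), robot_in(rmC)}
    → {ball_in(b2,rmB), ball_in(b3,rmC), free(right), robot_in(rmC)}
  through step 1 (drop(b3,rmC,right)): drop {ball_in(b3,rmC), free(right)}, keep {ball_in(b2,rmB), robot_in(rmC)}, require {carry(b3,right), robot_in(rmC)}
    → {ball_in(b2,rmB), carry(b3,right), robot_in(rmC)}

== RESULT ==
["ball_in(b2,rmB)", "carry(b3,right)", "robot_in(rmC)"]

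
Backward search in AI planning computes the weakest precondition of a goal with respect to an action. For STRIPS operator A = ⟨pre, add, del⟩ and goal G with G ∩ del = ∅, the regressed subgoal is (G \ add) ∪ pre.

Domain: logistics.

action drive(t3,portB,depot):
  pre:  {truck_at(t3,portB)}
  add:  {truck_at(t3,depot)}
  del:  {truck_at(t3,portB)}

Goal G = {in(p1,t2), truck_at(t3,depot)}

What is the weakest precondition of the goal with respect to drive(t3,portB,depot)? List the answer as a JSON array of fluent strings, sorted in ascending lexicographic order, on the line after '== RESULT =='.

Compute (G \ add) ∪ pre:
  G ∩ del = {}  (empty — regression defined)
  G \ add = {in(p1,t2), truck_at(t3,depot)} \ {truck_at(t3,depot)} = {in(p1,t2)}
  ∪ pre   = {in(p1,t2)} ∪ {truck_at(t3,portB)}
          = {in(p1,t2), truck_at(t3,portB)}

== RESULT ==
["in(p1,t2)", "truck_at(t3,portB)"]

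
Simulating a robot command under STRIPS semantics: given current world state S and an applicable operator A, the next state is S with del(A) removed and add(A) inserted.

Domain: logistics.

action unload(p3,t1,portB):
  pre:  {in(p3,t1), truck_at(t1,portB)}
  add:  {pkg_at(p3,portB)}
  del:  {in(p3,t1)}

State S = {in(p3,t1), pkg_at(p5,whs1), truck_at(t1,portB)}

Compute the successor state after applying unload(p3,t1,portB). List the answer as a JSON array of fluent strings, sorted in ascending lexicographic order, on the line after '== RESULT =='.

Compute (S \ del) ∪ add:
  pre ⊆ S: {in(p3,t1), truck_at(t1,portB)} ⊆ S  — applicable
  S \ del = {pkg_at(p5,whs1), truck_at(t1,portB)}
  ∪ add   = {pkg_at(p3,portB), pkg_at(p5,whs1), truck_at(t1,portB)}

== RESULT ==
["pkg_at(p3,portB)", "pkg_at(p5,whs1)", "truck_at(t1,portB)"]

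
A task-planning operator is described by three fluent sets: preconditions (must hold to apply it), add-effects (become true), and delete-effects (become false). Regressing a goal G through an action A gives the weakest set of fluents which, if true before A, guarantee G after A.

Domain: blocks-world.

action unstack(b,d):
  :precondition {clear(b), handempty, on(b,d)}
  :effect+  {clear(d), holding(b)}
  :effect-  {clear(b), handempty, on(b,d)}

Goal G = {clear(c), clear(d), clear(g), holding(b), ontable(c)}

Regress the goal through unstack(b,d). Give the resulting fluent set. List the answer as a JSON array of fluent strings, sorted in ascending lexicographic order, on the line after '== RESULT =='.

Regress:
  G ∩ del = {}  (empty — regression defined)
  G \ add = {clear(c), clear(d), clear(g), holding(b), ontable(c)} \ {clear(d), holding(b)} = {clear(c), clear(g), ontable(c)}
  ∪ pre   = {clear(c), clear(g), ontable(c)} ∪ {clear(b), handempty, on(b,d)}
          = {clear(b), clear(c), clear(g), handempty, on(b,d), ontable(c)}

== RESULT ==
["clear(b)", "clear(c)", "clear(g)", "handempty", "on(b,d)", "ontable(c)"]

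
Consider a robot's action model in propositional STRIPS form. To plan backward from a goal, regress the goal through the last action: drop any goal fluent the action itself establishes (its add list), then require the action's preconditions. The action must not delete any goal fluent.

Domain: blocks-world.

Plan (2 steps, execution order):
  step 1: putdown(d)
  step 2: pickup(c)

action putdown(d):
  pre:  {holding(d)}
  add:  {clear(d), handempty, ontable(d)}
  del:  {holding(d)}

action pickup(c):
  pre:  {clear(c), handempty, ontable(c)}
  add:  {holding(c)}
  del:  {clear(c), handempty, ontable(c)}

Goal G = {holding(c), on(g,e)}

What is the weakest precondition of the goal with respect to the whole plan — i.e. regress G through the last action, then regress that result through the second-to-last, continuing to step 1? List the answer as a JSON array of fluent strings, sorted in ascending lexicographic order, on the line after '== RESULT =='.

Work backward from the goal:
  through step 2 (pickup(c)): drop {holding(c)}, keep {on(g,e)}, require {clear(c), handempty, ontable(c)}
    → {clear(c), handempty, on(g,e), ontable(c)}
  through step 1 (putdown(d)): drop {handempty}, keep {clear(c), on(g,e), ontable(c)}, require {holding(d)}
    → {clear(c), holding(d), on(g,e), ontable(c)}

== RESULT ==
["clear(c)", "holding(d)", "on(g,e)", "ontable(c)"]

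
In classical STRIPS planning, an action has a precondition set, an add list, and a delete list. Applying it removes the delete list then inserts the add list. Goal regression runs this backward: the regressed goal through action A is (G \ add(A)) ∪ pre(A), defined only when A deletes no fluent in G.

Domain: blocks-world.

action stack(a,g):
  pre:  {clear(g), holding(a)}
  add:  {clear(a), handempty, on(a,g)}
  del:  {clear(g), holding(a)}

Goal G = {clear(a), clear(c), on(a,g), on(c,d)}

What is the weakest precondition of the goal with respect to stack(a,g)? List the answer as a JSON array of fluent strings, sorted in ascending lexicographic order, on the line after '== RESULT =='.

Compute (G \ add) ∪ pre:
  G ∩ del = {}  (empty — regression defined)
  G \ add = {clear(a), clear(c), on(a,g), on(c,d)} \ {clear(a), handempty, on(a,g)} = {clear(c), on(c,d)}
  ∪ pre   = {clear(c), on(c,d)} ∪ {clear(g), holding(a)}
          = {clear(c), clear(g), holding(a), on(c,d)}

== RESULT ==
["clear(c)", "clear(g)", "holding(a)", "on(c,d)"]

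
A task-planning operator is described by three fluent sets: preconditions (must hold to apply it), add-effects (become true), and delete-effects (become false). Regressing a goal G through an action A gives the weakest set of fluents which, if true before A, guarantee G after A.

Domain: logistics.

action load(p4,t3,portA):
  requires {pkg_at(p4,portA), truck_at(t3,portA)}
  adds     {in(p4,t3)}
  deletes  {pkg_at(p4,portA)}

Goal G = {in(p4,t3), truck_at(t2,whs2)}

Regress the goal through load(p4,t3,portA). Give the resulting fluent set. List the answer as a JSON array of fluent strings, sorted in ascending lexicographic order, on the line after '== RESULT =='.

Regress:
  G ∩ del = {}  (empty — regression defined)
  G \ add = {in(p4,t3), truck_at(t2,whs2)} \ {in(p4,t3)} = {truck_at(t2,whs2)}
  ∪ pre   = {truck_at(t2,whs2)} ∪ {pkg_at(p4,portA), truck_at(t3,portA)}
          = {pkg_at(p4,portA), truck_at(t2,whs2), truck_at(t3,portA)}

== RESULT ==
["pkg_at(p4,portA)", "truck_at(t2,whs2)", "truck_at(t3,portA)"]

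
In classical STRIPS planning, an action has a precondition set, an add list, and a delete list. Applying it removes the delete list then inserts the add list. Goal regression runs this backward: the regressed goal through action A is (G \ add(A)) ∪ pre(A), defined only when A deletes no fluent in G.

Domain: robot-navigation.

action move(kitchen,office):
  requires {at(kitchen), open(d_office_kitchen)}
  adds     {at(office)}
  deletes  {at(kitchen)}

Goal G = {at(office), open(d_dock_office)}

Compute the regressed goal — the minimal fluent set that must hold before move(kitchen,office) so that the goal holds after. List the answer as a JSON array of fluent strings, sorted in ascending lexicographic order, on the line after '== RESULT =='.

Regress:
  G ∩ del = {}  (empty — regression defined)
  G \ add = {at(office), open(d_dock_office)} \ {at(office)} = {open(d_dock_office)}
  ∪ pre   = {open(d_dock_office)} ∪ {at(kitchen), open(d_office_kitchen)}
          = {at(kitchen), open(d_dock_office), open(d_office_kitchen)}

== RESULT ==
["at(kitchen)", "open(d_dock_office)", "open(d_office_kitchen)"]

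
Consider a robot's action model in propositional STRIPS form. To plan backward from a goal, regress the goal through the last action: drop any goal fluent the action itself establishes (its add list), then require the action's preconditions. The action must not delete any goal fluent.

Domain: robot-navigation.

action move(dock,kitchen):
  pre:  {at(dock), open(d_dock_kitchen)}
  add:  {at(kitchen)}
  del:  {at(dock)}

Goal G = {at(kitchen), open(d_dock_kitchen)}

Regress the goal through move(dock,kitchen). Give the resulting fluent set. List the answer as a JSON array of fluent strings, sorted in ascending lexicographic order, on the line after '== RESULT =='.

Compute (G \ add) ∪ pre:
  G ∩ del = {}  (empty — regression defined)
  G \ add = {at(kitchen), open(d_dock_kitchen)} \ {at(kitchen)} = {open(d_dock_kitchen)}
  ∪ pre   = {open(d_dock_kitchen)} ∪ {at(dock), open(d_dock_kitchen)}
          = {at(dock), open(d_dock_kitchen)}

== RESULT ==
["at(dock)", "open(d_dock_kitchen)"]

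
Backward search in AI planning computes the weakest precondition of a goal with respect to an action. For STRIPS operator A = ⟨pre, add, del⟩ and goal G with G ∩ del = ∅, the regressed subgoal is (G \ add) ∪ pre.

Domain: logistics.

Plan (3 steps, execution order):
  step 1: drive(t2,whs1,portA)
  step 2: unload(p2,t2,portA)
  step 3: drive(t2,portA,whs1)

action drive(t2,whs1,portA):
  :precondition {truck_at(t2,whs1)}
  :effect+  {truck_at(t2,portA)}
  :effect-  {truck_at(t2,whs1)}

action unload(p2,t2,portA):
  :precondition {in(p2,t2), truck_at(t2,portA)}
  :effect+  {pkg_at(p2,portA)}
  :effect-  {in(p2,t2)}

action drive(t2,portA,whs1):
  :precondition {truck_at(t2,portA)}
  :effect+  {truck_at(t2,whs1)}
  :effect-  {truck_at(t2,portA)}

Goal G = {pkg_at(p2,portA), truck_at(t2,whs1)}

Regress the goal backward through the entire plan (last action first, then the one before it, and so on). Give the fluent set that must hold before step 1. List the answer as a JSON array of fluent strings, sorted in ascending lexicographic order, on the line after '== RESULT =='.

Regress step by step:
  through step 3 (drive(t2,portA,whs1)): drop {truck_at(t2,whs1)}, keep {pkg_at(p2,portA)}, require {truck_at(t2,portA)}
    → {pkg_at(p2,portA), truck_at(t2,portA)}
  through step 2 (unload(p2,t2,portA)): drop {pkg_at(p2,portA)}, keep {truck_at(t2,portA)}, require {in(p2,t2), truck_at(t2,portA)}
    → {in(p2,t2), truck_at(t2,portA)}
  through step 1 (drive(t2,whs1,portA)): drop {truck_at(t2,portA)}, keep {in(p2,t2)}, require {truck_at(t2,whs1)}
    → {in(p2,t2), truck_at(t2,whs1)}

== RESULT ==
["in(p2,t2)", "truck_at(t2,whs1)"]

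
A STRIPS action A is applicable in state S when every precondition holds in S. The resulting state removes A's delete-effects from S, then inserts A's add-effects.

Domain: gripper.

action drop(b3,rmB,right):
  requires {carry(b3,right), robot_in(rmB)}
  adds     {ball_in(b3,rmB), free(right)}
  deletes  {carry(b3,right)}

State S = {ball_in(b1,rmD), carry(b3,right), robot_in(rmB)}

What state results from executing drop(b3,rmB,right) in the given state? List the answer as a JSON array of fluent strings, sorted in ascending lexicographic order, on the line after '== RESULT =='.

Compute (S \ del) ∪ add:
  pre ⊆ S: {carry(b3,right), robot_in(rmB)} ⊆ S  — applicable
  S \ del = {ball_in(b1,rmD), robot_in(rmB)}
  ∪ add   = {ball_in(b1,rmD), ball_in(b3,rmB), free(right), robot_in(rmB)}

== RESULT ==
["ball_in(b1,rmD)", "ball_in(b3,rmB)", "free(right)", "robot_in(rmB)"]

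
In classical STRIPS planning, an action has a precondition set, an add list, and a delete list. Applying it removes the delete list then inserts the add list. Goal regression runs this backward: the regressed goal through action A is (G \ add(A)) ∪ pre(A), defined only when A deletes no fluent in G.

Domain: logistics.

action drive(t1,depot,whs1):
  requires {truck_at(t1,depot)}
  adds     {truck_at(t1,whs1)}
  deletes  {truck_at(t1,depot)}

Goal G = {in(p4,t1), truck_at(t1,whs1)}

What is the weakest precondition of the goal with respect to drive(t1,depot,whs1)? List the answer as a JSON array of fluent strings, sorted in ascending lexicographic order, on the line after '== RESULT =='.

Regress:
  G ∩ del = {}  (empty — regression defined)
  G \ add = {in(p4,t1), truck_at(t1,whs1)} \ {truck_at(t1,whs1)} = {in(p4,t1)}
  ∪ pre   = {in(p4,t1)} ∪ {truck_at(t1,depot)}
          = {in(p4,t1), truck_at(t1,depot)}

== RESULT ==
["in(p4,t1)", "truck_at(t1,depot)"]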